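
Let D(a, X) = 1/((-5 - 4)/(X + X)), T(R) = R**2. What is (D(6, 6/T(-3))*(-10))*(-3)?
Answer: -40/9 ≈ -4.4444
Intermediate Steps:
D(a, X) = -2*X/9 (D(a, X) = 1/(-9*1/(2*X)) = 1/(-9/(2*X)) = -2*X/9)
(D(6, 6/T(-3))*(-10))*(-3) = (-4/(3*((-3)**2))*(-10))*(-3) = (-4/(3*9)*(-10))*(-3) = (-2/9*2/3*(-10))*(-3) = -4/27*(-10)*(-3) = (40/27)*(-3) = -40/9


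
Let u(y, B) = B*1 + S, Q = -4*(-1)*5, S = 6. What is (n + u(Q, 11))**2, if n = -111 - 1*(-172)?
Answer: 6084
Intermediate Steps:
n = 61 (n = -111 + 172 = 61)
Q = 20 (Q = 4*5 = 20)
u(y, B) = 6 + B (u(y, B) = B*1 + 6 = B + 6 = 6 + B)
(n + u(Q, 11))**2 = (61 + (6 + 11))**2 = (61 + 17)**2 = 78**2 = 6084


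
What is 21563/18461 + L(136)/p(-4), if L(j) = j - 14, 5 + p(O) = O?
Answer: -2058175/166149 ≈ -12.388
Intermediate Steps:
p(O) = -5 + O
L(j) = -14 + j
21563/18461 + L(136)/p(-4) = 21563/18461 + (-14 + 136)/(-5 - 4) = 21563*(1/18461) + 122/(-9) = 21563/18461 + 122*(-1/9) = 21563/18461 - 122/9 = -2058175/166149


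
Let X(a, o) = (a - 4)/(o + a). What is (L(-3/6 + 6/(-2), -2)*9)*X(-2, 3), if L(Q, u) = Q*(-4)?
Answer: -756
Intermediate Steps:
X(a, o) = (-4 + a)/(a + o)
L(Q, u) = -4*Q
(L(-3/6 + 6/(-2), -2)*9)*X(-2, 3) = (-4*(-3/6 + 6/(-2))*9)*((-4 - 2)/(-2 + 3)) = (-4*(-3*⅙ + 6*(-½))*9)*(-6/1) = (-4*(-½ - 3)*9)*(1*(-6)) = (-4*(-7/2)*9)*(-6) = (14*9)*(-6) = 126*(-6) = -756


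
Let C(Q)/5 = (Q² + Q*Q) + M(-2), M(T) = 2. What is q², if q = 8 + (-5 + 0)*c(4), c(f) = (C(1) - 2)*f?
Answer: 123904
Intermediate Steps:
C(Q) = 10 + 10*Q² (C(Q) = 5*((Q² + Q*Q) + 2) = 5*((Q² + Q²) + 2) = 5*(2*Q² + 2) = 5*(2 + 2*Q²) = 10 + 10*Q²)
c(f) = 18*f (c(f) = ((10 + 10*1²) - 2)*f = ((10 + 10*1) - 2)*f = ((10 + 10) - 2)*f = (20 - 2)*f = 18*f)
q = -352 (q = 8 + (-5 + 0)*(18*4) = 8 - 5*72 = 8 - 360 = -352)
q² = (-352)² = 123904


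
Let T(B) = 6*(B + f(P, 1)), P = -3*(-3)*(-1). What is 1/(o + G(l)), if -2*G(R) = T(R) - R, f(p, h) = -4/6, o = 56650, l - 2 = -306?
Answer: 1/57412 ≈ 1.7418e-5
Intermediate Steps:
l = -304 (l = 2 - 306 = -304)
P = -9 (P = 9*(-1) = -9)
f(p, h) = -2/3 (f(p, h) = -4*1/6 = -2/3)
T(B) = -4 + 6*B (T(B) = 6*(B - 2/3) = 6*(-2/3 + B) = -4 + 6*B)
G(R) = 2 - 5*R/2 (G(R) = -((-4 + 6*R) - R)/2 = -(-4 + 5*R)/2 = 2 - 5*R/2)
1/(o + G(l)) = 1/(56650 + (2 - 5/2*(-304))) = 1/(56650 + (2 + 760)) = 1/(56650 + 762) = 1/57412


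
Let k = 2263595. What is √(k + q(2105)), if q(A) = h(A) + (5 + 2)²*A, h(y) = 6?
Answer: 23*√4474 ≈ 1538.4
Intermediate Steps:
q(A) = 6 + 49*A (q(A) = 6 + (5 + 2)²*A = 6 + 7²*A = 6 + 49*A)
√(k + q(2105)) = √(2263595 + (6 + 49*2105)) = √(2263595 + (6 + 103145)) = √(2263595 + 103151) = √2366746 = 23*√4474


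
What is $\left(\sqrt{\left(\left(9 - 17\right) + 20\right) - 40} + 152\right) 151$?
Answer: $22952 + 302 i \sqrt{7} \approx 22952.0 + 799.02 i$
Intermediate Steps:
$\left(\sqrt{\left(\left(9 - 17\right) + 20\right) - 40} + 152\right) 151 = \left(\sqrt{\left(-8 + 20\right) - 40} + 152\right) 151 = \left(\sqrt{12 - 40} + 152\right) 151 = \left(\sqrt{-28} + 152\right) 151 = \left(2 i \sqrt{7} + 152\right) 151 = \left(152 + 2 i \sqrt{7}\right) 151 = 22952 + 302 i \sqrt{7}$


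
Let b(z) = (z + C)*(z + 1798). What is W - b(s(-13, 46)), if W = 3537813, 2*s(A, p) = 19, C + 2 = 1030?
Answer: 6650127/4 ≈ 1.6625e+6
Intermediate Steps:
C = 1028 (C = -2 + 1030 = 1028)
s(A, p) = 19/2 (s(A, p) = (½)*19 = 19/2)
b(z) = (1028 + z)*(1798 + z) (b(z) = (z + 1028)*(z + 1798) = (1028 + z)*(1798 + z))
W - b(s(-13, 46)) = 3537813 - (1848344 + (19/2)² + 2826*(19/2)) = 3537813 - (1848344 + 361/4 + 26847) = 3537813 - 1*7501125/4 = 3537813 - 7501125/4 = 6650127/4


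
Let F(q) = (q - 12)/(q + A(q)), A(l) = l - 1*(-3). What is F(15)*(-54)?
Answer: -54/11 ≈ -4.9091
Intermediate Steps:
A(l) = 3 + l (A(l) = l + 3 = 3 + l)
F(q) = (-12 + q)/(3 + 2*q) (F(q) = (q - 12)/(q + (3 + q)) = (-12 + q)/(3 + 2*q))
F(15)*(-54) = ((-12 + 15)/(3 + 2*15))*(-54) = (3/(3 + 30))*(-54) = (3/33)*(-54) = ((1/33)*3)*(-54) = (1/11)*(-54) = -54/11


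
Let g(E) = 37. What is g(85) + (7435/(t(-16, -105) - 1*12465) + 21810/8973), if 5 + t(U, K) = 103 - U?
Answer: 159377978/4104649 ≈ 38.829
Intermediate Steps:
t(U, K) = 98 - U (t(U, K) = -5 + (103 - U) = 98 - U)
g(85) + (7435/(t(-16, -105) - 1*12465) + 21810/8973) = 37 + (7435/((98 - 1*(-16)) - 1*12465) + 21810/8973) = 37 + (7435/((98 + 16) - 12465) + 21810*(1/8973)) = 37 + (7435/(114 - 12465) + 7270/2991) = 37 + (7435/(-12351) + 7270/2991) = 37 + (7435*(-1/12351) + 7270/2991) = 37 + (-7435/12351 + 7270/2991) = 37 + 7505965/4104649 = 159377978/4104649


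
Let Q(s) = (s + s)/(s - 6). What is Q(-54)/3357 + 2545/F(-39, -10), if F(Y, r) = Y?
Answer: -4746386/72735 ≈ -65.256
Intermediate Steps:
Q(s) = 2*s/(-6 + s) (Q(s) = (2*s)/(-6 + s) = 2*s/(-6 + s))
Q(-54)/3357 + 2545/F(-39, -10) = (2*(-54)/(-6 - 54))/3357 + 2545/(-39) = (2*(-54)/(-60))*(1/3357) + 2545*(-1/39) = (2*(-54)*(-1/60))*(1/3357) - 2545/39 = (9/5)*(1/3357) - 2545/39 = 1/1865 - 2545/39 = -4746386/72735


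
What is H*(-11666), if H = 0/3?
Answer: 0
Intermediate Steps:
H = 0 (H = 0*(⅓) = 0)
H*(-11666) = 0*(-11666) = 0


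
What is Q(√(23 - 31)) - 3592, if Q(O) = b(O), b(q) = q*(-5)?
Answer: -3592 - 10*I*√2 ≈ -3592.0 - 14.142*I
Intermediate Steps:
b(q) = -5*q
Q(O) = -5*O
Q(√(23 - 31)) - 3592 = -5*√(23 - 31) - 3592 = -10*I*√2 - 3592 = -3592 - 10*I*√2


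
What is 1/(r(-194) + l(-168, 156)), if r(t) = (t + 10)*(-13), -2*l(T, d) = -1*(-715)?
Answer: 2/4069 ≈ 0.00049152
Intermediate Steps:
l(T, d) = -715/2 (l(T, d) = -(-1)*(-715)/2 = -½*715 = -715/2)
r(t) = -130 - 13*t (r(t) = (10 + t)*(-13) = -130 - 13*t)
1/(r(-194) + l(-168, 156)) = 1/((-130 - 13*(-194)) - 715/2) = 1/((-130 + 2522) - 715/2) = 1/(2392 - 715/2) = 1/(4069/2) = 2/4069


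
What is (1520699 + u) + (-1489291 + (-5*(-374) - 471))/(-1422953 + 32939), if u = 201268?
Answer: 398926620905/231669 ≈ 1.7220e+6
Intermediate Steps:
(1520699 + u) + (-1489291 + (-5*(-374) - 471))/(-1422953 + 32939) = (1520699 + 201268) + (-1489291 + (-5*(-374) - 471))/(-1422953 + 32939) = 1721967 + (-1489291 + (1870 - 471))/(-1390014) = 1721967 + (-1489291 + 1399)*(-1/1390014) = 1721967 - 1487892*(-1/1390014) = 1721967 + 247982/231669 = 398926620905/231669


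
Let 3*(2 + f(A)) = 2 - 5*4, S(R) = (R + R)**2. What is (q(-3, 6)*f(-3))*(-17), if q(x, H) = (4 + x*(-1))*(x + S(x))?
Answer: 31416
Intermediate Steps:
S(R) = 4*R**2 (S(R) = (2*R)**2 = 4*R**2)
q(x, H) = (4 - x)*(x + 4*x**2) (q(x, H) = (4 + x*(-1))*(x + 4*x**2) = (4 - x)*(x + 4*x**2))
f(A) = -8 (f(A) = -2 + (2 - 5*4)/3 = -2 + (2 - 20)/3 = -2 + (1/3)*(-18) = -2 - 6 = -8)
(q(-3, 6)*f(-3))*(-17) = (-3*(4 - 4*(-3)**2 + 15*(-3))*(-8))*(-17) = (-3*(4 - 4*9 - 45)*(-8))*(-17) = (-3*(4 - 36 - 45)*(-8))*(-17) = (-3*(-77)*(-8))*(-17) = (231*(-8))*(-17) = -1848*(-17) = 31416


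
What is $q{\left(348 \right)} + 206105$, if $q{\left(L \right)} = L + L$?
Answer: $206801$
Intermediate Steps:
$q{\left(L \right)} = 2 L$
$q{\left(348 \right)} + 206105 = 2 \cdot 348 + 206105 = 696 + 206105 = 206801$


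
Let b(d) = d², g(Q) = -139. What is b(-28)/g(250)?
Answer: -784/139 ≈ -5.6403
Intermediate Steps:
b(-28)/g(250) = (-28)²/(-139) = 784*(-1/139) = -784/139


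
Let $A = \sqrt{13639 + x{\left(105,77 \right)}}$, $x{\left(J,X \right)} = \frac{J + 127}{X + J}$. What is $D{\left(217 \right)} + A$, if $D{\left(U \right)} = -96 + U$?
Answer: $121 + \frac{\sqrt{112955115}}{91} \approx 237.79$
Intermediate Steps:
$x{\left(J,X \right)} = \frac{127 + J}{J + X}$
$A = \frac{\sqrt{112955115}}{91}$ ($A = \sqrt{13639 + \frac{127 + 105}{105 + 77}} = \sqrt{13639 + \frac{1}{182} \cdot 232} = \sqrt{13639 + \frac{116}{91}} = \sqrt{\frac{1241265}{91}} = \frac{\sqrt{112955115}}{91} \approx 116.79$)
$D{\left(217 \right)} + A = \left(-96 + 217\right) + \frac{\sqrt{112955115}}{91} = 121 + \frac{\sqrt{112955115}}{91}$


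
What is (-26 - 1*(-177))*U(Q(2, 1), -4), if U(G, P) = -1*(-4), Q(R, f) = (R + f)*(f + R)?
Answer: 604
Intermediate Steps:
Q(R, f) = (R + f)² (Q(R, f) = (R + f)*(R + f) = (R + f)²)
U(G, P) = 4
(-26 - 1*(-177))*U(Q(2, 1), -4) = (-26 - 1*(-177))*4 = (-26 + 177)*4 = 151*4 = 604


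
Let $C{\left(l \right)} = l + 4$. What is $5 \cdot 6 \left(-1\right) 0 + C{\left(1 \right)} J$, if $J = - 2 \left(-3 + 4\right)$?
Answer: $-10$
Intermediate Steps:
$C{\left(l \right)} = 4 + l$
$J = -2$ ($J = \left(-2\right) 1 = -2$)
$5 \cdot 6 \left(-1\right) 0 + C{\left(1 \right)} J = 5 \cdot 6 \left(-1\right) 0 + \left(4 + 1\right) \left(-2\right) = 30 \left(-1\right) 0 + 5 \left(-2\right) = \left(-30\right) 0 - 10 = 0 - 10 = -10$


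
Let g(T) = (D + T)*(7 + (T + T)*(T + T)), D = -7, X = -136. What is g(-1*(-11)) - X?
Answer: 2100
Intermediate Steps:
g(T) = (-7 + T)*(7 + 4*T**2) (g(T) = (-7 + T)*(7 + (T + T)*(T + T)) = (-7 + T)*(7 + (2*T)*(2*T)) = (-7 + T)*(7 + 4*T**2))
g(-1*(-11)) - X = (-49 - 28*(-1*(-11))**2 + 4*(-1*(-11))**3 + 7*(-1*(-11))) - 1*(-136) = (-49 - 28*11**2 + 4*11**3 + 7*11) + 136 = (-49 - 28*121 + 4*1331 + 77) + 136 = (-49 - 3388 + 5324 + 77) + 136 = 1964 + 136 = 2100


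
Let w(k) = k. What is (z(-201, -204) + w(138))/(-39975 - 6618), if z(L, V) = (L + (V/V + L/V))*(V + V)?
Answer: -27112/15531 ≈ -1.7457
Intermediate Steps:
z(L, V) = 2*V*(1 + L + L/V) (z(L, V) = (L + (1 + L/V))*(2*V) = (1 + L + L/V)*(2*V) = 2*V*(1 + L + L/V))
(z(-201, -204) + w(138))/(-39975 - 6618) = ((2*(-201) + 2*(-204) + 2*(-201)*(-204)) + 138)/(-39975 - 6618) = ((-402 - 408 + 82008) + 138)/(-46593) = (81198 + 138)*(-1/46593) = 81336*(-1/46593) = -27112/15531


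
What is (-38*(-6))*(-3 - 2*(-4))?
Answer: 1140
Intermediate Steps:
(-38*(-6))*(-3 - 2*(-4)) = 228*(-3 + 8) = 228*5 = 1140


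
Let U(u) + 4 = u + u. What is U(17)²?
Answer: 900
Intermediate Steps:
U(u) = -4 + 2*u (U(u) = -4 + (u + u) = -4 + 2*u)
U(17)² = (-4 + 2*17)² = (-4 + 34)² = 30² = 900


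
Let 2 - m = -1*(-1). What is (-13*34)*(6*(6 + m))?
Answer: -18564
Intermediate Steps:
m = 1 (m = 2 - (-1)*(-1) = 2 - 1*1 = 2 - 1 = 1)
(-13*34)*(6*(6 + m)) = (-13*34)*(6*(6 + 1)) = -2652*7 = -442*42 = -18564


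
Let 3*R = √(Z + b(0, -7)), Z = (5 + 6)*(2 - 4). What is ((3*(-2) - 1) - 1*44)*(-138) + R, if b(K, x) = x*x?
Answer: 7038 + √3 ≈ 7039.7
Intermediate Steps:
Z = -22 (Z = 11*(-2) = -22)
b(K, x) = x²
R = √3 (R = √(-22 + (-7)²)/3 = √(-22 + 49)/3 = √27/3 = (3*√3)/3 = √3 ≈ 1.7320)
((3*(-2) - 1) - 1*44)*(-138) + R = ((3*(-2) - 1) - 1*44)*(-138) + √3 = ((-6 - 1) - 44)*(-138) + √3 = (-7 - 44)*(-138) + √3 = -51*(-138) + √3 = 7038 + √3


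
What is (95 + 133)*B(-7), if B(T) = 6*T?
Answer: -9576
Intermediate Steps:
(95 + 133)*B(-7) = (95 + 133)*(6*(-7)) = 228*(-42) = -9576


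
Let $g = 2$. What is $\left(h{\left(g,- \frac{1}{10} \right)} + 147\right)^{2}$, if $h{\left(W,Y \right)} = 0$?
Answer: $21609$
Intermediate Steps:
$\left(h{\left(g,- \frac{1}{10} \right)} + 147\right)^{2} = \left(0 + 147\right)^{2} = 147^{2} = 21609$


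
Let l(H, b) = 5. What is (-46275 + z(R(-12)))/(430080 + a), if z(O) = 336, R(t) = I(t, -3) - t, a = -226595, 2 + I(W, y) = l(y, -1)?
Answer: -45939/203485 ≈ -0.22576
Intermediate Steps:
I(W, y) = 3 (I(W, y) = -2 + 5 = 3)
R(t) = 3 - t
(-46275 + z(R(-12)))/(430080 + a) = (-46275 + 336)/(430080 - 226595) = -45939/203485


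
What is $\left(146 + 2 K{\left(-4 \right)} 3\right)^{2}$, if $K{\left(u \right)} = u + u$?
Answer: $9604$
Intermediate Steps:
$K{\left(u \right)} = 2 u$
$\left(146 + 2 K{\left(-4 \right)} 3\right)^{2} = \left(146 + 2 \cdot 2 \left(-4\right) 3\right)^{2} = \left(146 + 2 \left(-8\right) 3\right)^{2} = \left(146 - 48\right)^{2} = 98^{2} = 9604$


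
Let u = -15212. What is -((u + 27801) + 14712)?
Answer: -27301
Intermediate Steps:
-((u + 27801) + 14712) = -((-15212 + 27801) + 14712) = -(12589 + 14712) = -1*27301 = -27301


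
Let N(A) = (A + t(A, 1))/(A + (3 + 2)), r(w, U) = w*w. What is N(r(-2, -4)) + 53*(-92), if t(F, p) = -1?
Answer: -14627/3 ≈ -4875.7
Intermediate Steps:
r(w, U) = w**2
N(A) = (-1 + A)/(5 + A) (N(A) = (A - 1)/(A + (3 + 2)) = (-1 + A)/(A + 5) = (-1 + A)/(5 + A))
N(r(-2, -4)) + 53*(-92) = (-1 + (-2)**2)/(5 + (-2)**2) + 53*(-92) = (-1 + 4)/(5 + 4) - 4876 = 3/9 - 4876 = (1/9)*3 - 4876 = 1/3 - 4876 = -14627/3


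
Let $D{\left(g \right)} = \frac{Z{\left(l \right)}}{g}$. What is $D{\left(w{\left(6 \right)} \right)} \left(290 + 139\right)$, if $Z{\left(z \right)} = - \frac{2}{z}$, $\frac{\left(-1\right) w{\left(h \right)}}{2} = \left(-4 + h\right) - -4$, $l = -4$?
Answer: $- \frac{143}{8} \approx -17.875$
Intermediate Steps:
$w{\left(h \right)} = - 2 h$ ($w{\left(h \right)} = - 2 \left(\left(-4 + h\right) - -4\right) = - 2 \left(\left(-4 + h\right) + 4\right) = - 2 h$)
$D{\left(g \right)} = \frac{1}{2 g}$ ($D{\left(g \right)} = \frac{\left(-2\right) \frac{1}{-4}}{g} = \frac{\left(-2\right) \left(- \frac{1}{4}\right)}{g} = \frac{1}{2 g}$)
$D{\left(w{\left(6 \right)} \right)} \left(290 + 139\right) = \frac{1}{2 \left(\left(-2\right) 6\right)} \left(290 + 139\right) = \frac{1}{2 \left(-12\right)} 429 = \frac{1}{2} \left(- \frac{1}{12}\right) 429 = \left(- \frac{1}{24}\right) 429 = - \frac{143}{8}$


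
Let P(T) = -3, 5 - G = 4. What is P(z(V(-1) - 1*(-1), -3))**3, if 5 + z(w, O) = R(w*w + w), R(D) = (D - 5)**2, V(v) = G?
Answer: -27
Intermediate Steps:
G = 1 (G = 5 - 1*4 = 5 - 4 = 1)
V(v) = 1
R(D) = (-5 + D)**2
z(w, O) = -5 + (-5 + w + w**2)**2 (z(w, O) = -5 + (-5 + (w*w + w))**2 = -5 + (-5 + (w**2 + w))**2 = -5 + (-5 + (w + w**2))**2 = -5 + (-5 + w + w**2)**2)
P(z(V(-1) - 1*(-1), -3))**3 = (-3)**3 = -27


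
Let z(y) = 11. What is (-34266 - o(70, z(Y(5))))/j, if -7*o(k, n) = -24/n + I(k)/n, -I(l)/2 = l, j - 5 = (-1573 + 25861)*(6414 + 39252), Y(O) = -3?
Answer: -2638646/85403457601 ≈ -3.0896e-5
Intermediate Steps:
j = 1109135813 (j = 5 + (-1573 + 25861)*(6414 + 39252) = 5 + 24288*45666 = 5 + 1109135808 = 1109135813)
I(l) = -2*l
o(k, n) = 24/(7*n) + 2*k/(7*n) (o(k, n) = -(-24/n + (-2*k)/n)/7 = -(-24/n - 2*k/n)/7 = 24/(7*n) + 2*k/(7*n))
(-34266 - o(70, z(Y(5))))/j = (-34266 - 2*(12 + 70)/(7*11))/1109135813 = (-34266 - 2*82/(7*11))*(1/1109135813) = (-34266 - 1*164/77)*(1/1109135813) = (-34266 - 164/77)*(1/1109135813) = -2638646/77*1/1109135813 = -2638646/85403457601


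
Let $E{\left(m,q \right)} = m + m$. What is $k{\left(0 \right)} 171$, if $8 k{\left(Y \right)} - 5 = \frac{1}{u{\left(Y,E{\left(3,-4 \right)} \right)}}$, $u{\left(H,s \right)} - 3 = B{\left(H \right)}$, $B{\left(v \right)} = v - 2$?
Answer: $\frac{513}{4} \approx 128.25$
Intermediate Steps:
$E{\left(m,q \right)} = 2 m$
$B{\left(v \right)} = -2 + v$
$u{\left(H,s \right)} = 1 + H$ ($u{\left(H,s \right)} = 3 + \left(-2 + H\right) = 1 + H$)
$k{\left(Y \right)} = \frac{5}{8} + \frac{1}{8 \left(1 + Y\right)}$
$k{\left(0 \right)} 171 = \frac{6 + 5 \cdot 0}{8 \left(1 + 0\right)} 171 = \frac{6 + 0}{8 \cdot 1} \cdot 171 = \frac{1}{8} \cdot 1 \cdot 6 \cdot 171 = \frac{3}{4} \cdot 171 = \frac{513}{4}$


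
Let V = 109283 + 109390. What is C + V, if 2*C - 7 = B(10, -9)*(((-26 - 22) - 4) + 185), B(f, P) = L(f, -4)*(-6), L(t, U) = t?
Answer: 429373/2 ≈ 2.1469e+5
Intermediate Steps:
B(f, P) = -6*f (B(f, P) = f*(-6) = -6*f)
V = 218673
C = -7973/2 (C = 7/2 + ((-6*10)*(((-26 - 22) - 4) + 185))/2 = 7/2 + (-60*((-48 - 4) + 185))/2 = 7/2 + (-60*(-52 + 185))/2 = 7/2 + (-60*133)/2 = 7/2 + (½)*(-7980) = 7/2 - 3990 = -7973/2 ≈ -3986.5)
C + V = -7973/2 + 218673 = 429373/2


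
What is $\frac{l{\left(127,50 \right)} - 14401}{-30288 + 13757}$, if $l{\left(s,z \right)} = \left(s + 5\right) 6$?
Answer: $\frac{13609}{16531} \approx 0.82324$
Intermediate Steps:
$l{\left(s,z \right)} = 30 + 6 s$ ($l{\left(s,z \right)} = \left(5 + s\right) 6 = 30 + 6 s$)
$\frac{l{\left(127,50 \right)} - 14401}{-30288 + 13757} = \frac{\left(30 + 6 \cdot 127\right) - 14401}{-30288 + 13757} = \frac{\left(30 + 762\right) - 14401}{-16531} = \left(792 - 14401\right) \left(- \frac{1}{16531}\right) = \left(-13609\right) \left(- \frac{1}{16531}\right) = \frac{13609}{16531}$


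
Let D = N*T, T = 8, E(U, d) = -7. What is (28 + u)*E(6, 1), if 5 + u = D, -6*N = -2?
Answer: -539/3 ≈ -179.67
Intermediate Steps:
N = ⅓ (N = -⅙*(-2) = ⅓ ≈ 0.33333)
D = 8/3 (D = (⅓)*8 = 8/3 ≈ 2.6667)
u = -7/3 (u = -5 + 8/3 = -7/3 ≈ -2.3333)
(28 + u)*E(6, 1) = (28 - 7/3)*(-7) = (77/3)*(-7) = -539/3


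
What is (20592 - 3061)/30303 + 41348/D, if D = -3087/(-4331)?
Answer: 28712489149/494949 ≈ 58011.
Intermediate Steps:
D = 3087/4331 (D = -3087*(-1/4331) = 3087/4331 ≈ 0.71277)
(20592 - 3061)/30303 + 41348/D = (20592 - 3061)/30303 + 41348/(3087/4331) = 17531*(1/30303) + 41348*(4331/3087) = 17531/30303 + 179078188/3087 = 28712489149/494949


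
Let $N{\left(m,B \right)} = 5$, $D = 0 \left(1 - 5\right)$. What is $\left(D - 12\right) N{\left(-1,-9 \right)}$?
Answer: $-60$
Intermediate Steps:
$D = 0$ ($D = 0 \left(-4\right) = 0$)
$\left(D - 12\right) N{\left(-1,-9 \right)} = \left(0 - 12\right) 5 = \left(-12\right) 5 = -60$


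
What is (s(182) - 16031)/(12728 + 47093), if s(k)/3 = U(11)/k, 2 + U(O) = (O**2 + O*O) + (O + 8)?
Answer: -416695/1555346 ≈ -0.26791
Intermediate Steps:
U(O) = 6 + O + 2*O**2 (U(O) = -2 + ((O**2 + O*O) + (O + 8)) = -2 + ((O**2 + O**2) + (8 + O)) = -2 + (2*O**2 + (8 + O)) = -2 + (8 + O + 2*O**2) = 6 + O + 2*O**2)
s(k) = 777/k (s(k) = 3*((6 + 11 + 2*11**2)/k) = 3*((6 + 11 + 2*121)/k) = 3*((6 + 11 + 242)/k) = 3*(259/k) = 777/k)
(s(182) - 16031)/(12728 + 47093) = (777/182 - 16031)/(12728 + 47093) = (777*(1/182) - 16031)/59821 = (111/26 - 16031)*(1/59821) = -416695/26*1/59821 = -416695/1555346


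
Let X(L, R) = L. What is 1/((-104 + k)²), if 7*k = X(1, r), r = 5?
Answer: 49/528529 ≈ 9.2710e-5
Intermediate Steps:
k = ⅐ (k = (⅐)*1 = ⅐ ≈ 0.14286)
1/((-104 + k)²) = 1/((-104 + ⅐)²) = 1/((-727/7)²) = 1/(528529/49) = 49/528529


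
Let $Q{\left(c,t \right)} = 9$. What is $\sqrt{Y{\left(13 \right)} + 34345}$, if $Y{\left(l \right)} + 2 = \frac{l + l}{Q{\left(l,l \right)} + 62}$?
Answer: $\frac{3 \sqrt{19236101}}{71} \approx 185.32$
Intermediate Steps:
$Y{\left(l \right)} = -2 + \frac{2 l}{71}$ ($Y{\left(l \right)} = -2 + \frac{l + l}{9 + 62} = -2 + \frac{2 l}{71}$)
$\sqrt{Y{\left(13 \right)} + 34345} = \sqrt{\left(-2 + \frac{2}{71} \cdot 13\right) + 34345} = \sqrt{\left(-2 + \frac{26}{71}\right) + 34345} = \sqrt{- \frac{116}{71} + 34345} = \sqrt{\frac{2438379}{71}} = \frac{3 \sqrt{19236101}}{71}$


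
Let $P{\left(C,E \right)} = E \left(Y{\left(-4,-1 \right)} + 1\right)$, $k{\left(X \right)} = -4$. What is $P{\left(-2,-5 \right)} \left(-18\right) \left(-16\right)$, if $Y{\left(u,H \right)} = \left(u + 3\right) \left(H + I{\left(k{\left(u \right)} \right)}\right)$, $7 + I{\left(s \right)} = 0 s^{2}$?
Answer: $-12960$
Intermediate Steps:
$I{\left(s \right)} = -7$ ($I{\left(s \right)} = -7 + 0 s^{2} = -7 + 0 = -7$)
$Y{\left(u,H \right)} = \left(-7 + H\right) \left(3 + u\right)$ ($Y{\left(u,H \right)} = \left(u + 3\right) \left(H - 7\right) = \left(3 + u\right) \left(-7 + H\right) = \left(-7 + H\right) \left(3 + u\right)$)
$P{\left(C,E \right)} = 9 E$ ($P{\left(C,E \right)} = E \left(\left(-21 - -28 + 3 \left(-1\right) - -4\right) + 1\right) = E \left(\left(-21 + 28 - 3 + 4\right) + 1\right) = E \left(8 + 1\right) = E 9 = 9 E$)
$P{\left(-2,-5 \right)} \left(-18\right) \left(-16\right) = 9 \left(-5\right) \left(-18\right) \left(-16\right) = \left(-45\right) \left(-18\right) \left(-16\right) = 810 \left(-16\right) = -12960$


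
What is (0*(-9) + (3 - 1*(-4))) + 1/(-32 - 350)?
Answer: 2673/382 ≈ 6.9974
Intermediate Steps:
(0*(-9) + (3 - 1*(-4))) + 1/(-32 - 350) = (0 + (3 + 4)) + 1/(-382) = (0 + 7) - 1/382 = 7 - 1/382 = 2673/382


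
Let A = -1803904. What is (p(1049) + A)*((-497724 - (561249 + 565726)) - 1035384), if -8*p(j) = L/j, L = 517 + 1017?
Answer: 20134652231761933/4196 ≈ 4.7985e+12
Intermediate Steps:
L = 1534
p(j) = -767/(4*j)
(p(1049) + A)*((-497724 - (561249 + 565726)) - 1035384) = (-767/4/1049 - 1803904)*((-497724 - (561249 + 565726)) - 1035384) = (-767/4*1/1049 - 1803904)*((-497724 - 1*1126975) - 1035384) = (-767/4196 - 1803904)*((-497724 - 1126975) - 1035384) = -7569181951*(-1624699 - 1035384)/4196 = -7569181951/4196*(-2660083) = 20134652231761933/4196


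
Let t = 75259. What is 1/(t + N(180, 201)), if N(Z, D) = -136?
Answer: 1/75123 ≈ 1.3311e-5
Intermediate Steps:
1/(t + N(180, 201)) = 1/(75259 - 136) = 1/75123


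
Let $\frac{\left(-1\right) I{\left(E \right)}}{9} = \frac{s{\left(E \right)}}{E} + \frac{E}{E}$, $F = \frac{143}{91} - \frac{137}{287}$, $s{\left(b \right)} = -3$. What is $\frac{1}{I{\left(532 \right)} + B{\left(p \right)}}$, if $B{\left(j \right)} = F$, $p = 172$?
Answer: $- \frac{21812}{171337} \approx -0.1273$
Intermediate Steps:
$F = \frac{314}{287}$ ($F = 143 \cdot \frac{1}{91} - \frac{137}{287} = \frac{11}{7} - \frac{137}{287} = \frac{314}{287} \approx 1.0941$)
$B{\left(j \right)} = \frac{314}{287}$
$I{\left(E \right)} = -9 + \frac{27}{E}$ ($I{\left(E \right)} = - 9 \left(- \frac{3}{E} + \frac{E}{E}\right) = - 9 \left(- \frac{3}{E} + 1\right) = - 9 \left(1 - \frac{3}{E}\right) = -9 + \frac{27}{E}$)
$\frac{1}{I{\left(532 \right)} + B{\left(p \right)}} = \frac{1}{\left(-9 + \frac{27}{532}\right) + \frac{314}{287}} = \frac{1}{- \frac{4761}{532} + \frac{314}{287}} = \frac{1}{- \frac{171337}{21812}} = - \frac{21812}{171337}$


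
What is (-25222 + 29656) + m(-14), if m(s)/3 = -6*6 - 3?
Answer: 4317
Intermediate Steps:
m(s) = -117 (m(s) = 3*(-6*6 - 3) = 3*(-36 - 3) = 3*(-39) = -117)
(-25222 + 29656) + m(-14) = (-25222 + 29656) - 117 = 4434 - 117 = 4317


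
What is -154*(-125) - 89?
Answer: 19161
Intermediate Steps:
-154*(-125) - 89 = 19250 - 89 = 19161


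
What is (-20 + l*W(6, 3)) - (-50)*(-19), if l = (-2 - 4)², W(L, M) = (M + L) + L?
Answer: -430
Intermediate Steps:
W(L, M) = M + 2*L (W(L, M) = (L + M) + L = M + 2*L)
l = 36 (l = (-6)² = 36)
(-20 + l*W(6, 3)) - (-50)*(-19) = (-20 + 36*(3 + 2*6)) - (-50)*(-19) = (-20 + 36*(3 + 12)) - 1*950 = (-20 + 36*15) - 950 = (-20 + 540) - 950 = 520 - 950 = -430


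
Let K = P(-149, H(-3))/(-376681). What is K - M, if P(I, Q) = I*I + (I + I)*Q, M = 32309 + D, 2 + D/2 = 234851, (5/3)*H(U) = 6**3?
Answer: -32602841784/64945 ≈ -5.0201e+5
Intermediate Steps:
H(U) = 648/5 (H(U) = (3/5)*6**3 = (3/5)*216 = 648/5)
D = 469698 (D = -4 + 2*234851 = -4 + 469702 = 469698)
M = 502007 (M = 32309 + 469698 = 502007)
P(I, Q) = I**2 + 2*I*Q (P(I, Q) = I**2 + (2*I)*Q = I**2 + 2*I*Q)
K = 2831/64945 (K = -149*(-149 + 2*(648/5))/(-376681) = -149*(-149 + 1296/5)*(-1/376681) = -149*551/5*(-1/376681) = -82099/5*(-1/376681) = 2831/64945 ≈ 0.043591)
K - M = 2831/64945 - 1*502007 = 2831/64945 - 502007 = -32602841784/64945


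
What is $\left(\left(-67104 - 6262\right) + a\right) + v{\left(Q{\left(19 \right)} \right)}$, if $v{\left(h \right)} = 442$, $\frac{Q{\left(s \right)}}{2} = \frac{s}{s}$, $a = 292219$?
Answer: $219295$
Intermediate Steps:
$Q{\left(s \right)} = 2$ ($Q{\left(s \right)} = 2 \frac{s}{s} = 2 \cdot 1 = 2$)
$\left(\left(-67104 - 6262\right) + a\right) + v{\left(Q{\left(19 \right)} \right)} = \left(\left(-67104 - 6262\right) + 292219\right) + 442 = \left(-73366 + 292219\right) + 442 = 218853 + 442 = 219295$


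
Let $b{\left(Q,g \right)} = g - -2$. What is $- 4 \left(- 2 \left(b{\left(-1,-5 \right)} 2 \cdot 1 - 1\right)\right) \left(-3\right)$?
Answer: $168$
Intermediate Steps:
$b{\left(Q,g \right)} = 2 + g$ ($b{\left(Q,g \right)} = g + 2 = 2 + g$)
$- 4 \left(- 2 \left(b{\left(-1,-5 \right)} 2 \cdot 1 - 1\right)\right) \left(-3\right) = - 4 \left(- 2 \left(\left(2 - 5\right) 2 \cdot 1 - 1\right)\right) \left(-3\right) = - 4 \left(- 2 \left(\left(-3\right) 2 \cdot 1 - 1\right)\right) \left(-3\right) = - 4 \left(- 2 \left(\left(-6\right) 1 - 1\right)\right) \left(-3\right) = - 4 \left(- 2 \left(-6 - 1\right)\right) \left(-3\right) = - 4 \left(\left(-2\right) \left(-7\right)\right) \left(-3\right) = \left(-4\right) 14 \left(-3\right) = \left(-56\right) \left(-3\right) = 168$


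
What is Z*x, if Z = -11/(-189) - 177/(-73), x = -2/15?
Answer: -68512/206955 ≈ -0.33105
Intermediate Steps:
x = -2/15 (x = -2*1/15 = -2/15 ≈ -0.13333)
Z = 34256/13797 (Z = -11*(-1/189) - 177*(-1/73) = 11/189 + 177/73 = 34256/13797 ≈ 2.4829)
Z*x = (34256/13797)*(-2/15) = -68512/206955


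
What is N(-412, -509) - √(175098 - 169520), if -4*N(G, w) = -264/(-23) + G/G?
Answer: -287/92 - √5578 ≈ -77.806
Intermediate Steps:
N(G, w) = -287/92 (N(G, w) = -(-264/(-23) + G/G)/4 = -(-264*(-1/23) + 1)/4 = -(264/23 + 1)/4 = -¼*287/23 = -287/92)
N(-412, -509) - √(175098 - 169520) = -287/92 - √(175098 - 169520) = -287/92 - √5578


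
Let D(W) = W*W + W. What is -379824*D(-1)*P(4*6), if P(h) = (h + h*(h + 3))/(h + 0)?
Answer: 0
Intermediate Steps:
D(W) = W + W² (D(W) = W² + W = W + W²)
P(h) = (h + h*(3 + h))/h
-379824*D(-1)*P(4*6) = -379824*(-(1 - 1))*(4 + 4*6) = -379824*(-1*0)*(4 + 24) = -0*28 = -379824*0 = 0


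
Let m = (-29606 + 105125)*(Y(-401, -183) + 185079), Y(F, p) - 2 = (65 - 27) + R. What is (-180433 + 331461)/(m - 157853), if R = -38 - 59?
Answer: 151028/13972518565 ≈ 1.0809e-5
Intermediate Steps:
R = -97
Y(F, p) = -57 (Y(F, p) = 2 + ((65 - 27) - 97) = 2 + (38 - 97) = 2 - 59 = -57)
m = 13972676418 (m = (-29606 + 105125)*(-57 + 185079) = 75519*185022 = 13972676418)
(-180433 + 331461)/(m - 157853) = (-180433 + 331461)/(13972676418 - 157853) = 151028/13972518565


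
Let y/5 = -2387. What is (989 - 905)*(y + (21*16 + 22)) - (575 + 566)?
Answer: -973609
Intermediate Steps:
y = -11935 (y = 5*(-2387) = -11935)
(989 - 905)*(y + (21*16 + 22)) - (575 + 566) = (989 - 905)*(-11935 + (21*16 + 22)) - (575 + 566) = 84*(-11935 + (336 + 22)) - 1*1141 = 84*(-11935 + 358) - 1141 = 84*(-11577) - 1141 = -972468 - 1141 = -973609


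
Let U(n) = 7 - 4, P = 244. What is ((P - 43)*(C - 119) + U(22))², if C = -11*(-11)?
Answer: 164025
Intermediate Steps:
C = 121
U(n) = 3
((P - 43)*(C - 119) + U(22))² = ((244 - 43)*(121 - 119) + 3)² = (201*2 + 3)² = (402 + 3)² = 405² = 164025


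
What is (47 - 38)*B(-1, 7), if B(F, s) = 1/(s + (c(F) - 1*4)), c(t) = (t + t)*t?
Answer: 9/5 ≈ 1.8000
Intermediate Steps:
c(t) = 2*t² (c(t) = (2*t)*t = 2*t²)
B(F, s) = 1/(-4 + s + 2*F²) (B(F, s) = 1/(s + (2*F² - 1*4)) = 1/(s + (2*F² - 4)) = 1/(s + (-4 + 2*F²)) = 1/(-4 + s + 2*F²))
(47 - 38)*B(-1, 7) = (47 - 38)/(-4 + 7 + 2*(-1)²) = 9/(-4 + 7 + 2*1) = 9/(-4 + 7 + 2) = 9/5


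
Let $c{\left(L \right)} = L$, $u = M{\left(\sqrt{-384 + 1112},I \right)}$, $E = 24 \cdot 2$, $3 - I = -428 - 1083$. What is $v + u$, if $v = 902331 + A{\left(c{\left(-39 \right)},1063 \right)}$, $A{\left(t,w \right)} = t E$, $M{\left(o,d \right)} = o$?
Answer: $900459 + 2 \sqrt{182} \approx 9.0049 \cdot 10^{5}$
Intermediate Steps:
$I = 1514$ ($I = 3 - \left(-428 - 1083\right) = 3 - -1511 = 3 + 1511 = 1514$)
$E = 48$
$u = 2 \sqrt{182}$ ($u = \sqrt{-384 + 1112} = \sqrt{728} = 2 \sqrt{182} \approx 26.981$)
$A{\left(t,w \right)} = 48 t$ ($A{\left(t,w \right)} = t 48 = 48 t$)
$v = 900459$ ($v = 902331 + 48 \left(-39\right) = 902331 - 1872 = 900459$)
$v + u = 900459 + 2 \sqrt{182}$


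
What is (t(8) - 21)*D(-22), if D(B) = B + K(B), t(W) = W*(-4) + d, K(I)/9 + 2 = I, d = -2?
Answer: 13090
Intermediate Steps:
K(I) = -18 + 9*I
t(W) = -2 - 4*W (t(W) = W*(-4) - 2 = -4*W - 2 = -2 - 4*W)
D(B) = -18 + 10*B (D(B) = B + (-18 + 9*B) = -18 + 10*B)
(t(8) - 21)*D(-22) = ((-2 - 4*8) - 21)*(-18 + 10*(-22)) = ((-2 - 32) - 21)*(-18 - 220) = (-34 - 21)*(-238) = -55*(-238) = 13090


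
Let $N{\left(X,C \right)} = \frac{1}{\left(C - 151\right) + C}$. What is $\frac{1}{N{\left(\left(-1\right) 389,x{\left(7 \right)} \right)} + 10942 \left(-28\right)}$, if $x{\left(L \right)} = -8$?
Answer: $- \frac{167}{51164793} \approx -3.264 \cdot 10^{-6}$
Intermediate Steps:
$N{\left(X,C \right)} = \frac{1}{-151 + 2 C}$ ($N{\left(X,C \right)} = \frac{1}{\left(-151 + C\right) + C} = \frac{1}{-151 + 2 C}$)
$\frac{1}{N{\left(\left(-1\right) 389,x{\left(7 \right)} \right)} + 10942 \left(-28\right)} = \frac{1}{\frac{1}{-151 + 2 \left(-8\right)} + 10942 \left(-28\right)} = \frac{1}{\frac{1}{-151 - 16} - 306376} = \frac{1}{\frac{1}{-167} - 306376} = \frac{1}{- \frac{1}{167} - 306376} = \frac{1}{- \frac{51164793}{167}} = - \frac{167}{51164793}$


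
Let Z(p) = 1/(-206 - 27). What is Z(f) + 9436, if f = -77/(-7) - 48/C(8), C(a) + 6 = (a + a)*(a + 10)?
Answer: 2198587/233 ≈ 9436.0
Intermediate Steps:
C(a) = -6 + 2*a*(10 + a) (C(a) = -6 + (a + a)*(a + 10) = -6 + (2*a)*(10 + a) = -6 + 2*a*(10 + a))
f = 509/47 (f = -77/(-7) - 48/(-6 + 2*8**2 + 20*8) = -77*(-1/7) - 48/(-6 + 2*64 + 160) = 11 - 48/(-6 + 128 + 160) = 11 - 48/282 = 11 - 48*1/282 = 11 - 8/47 = 509/47 ≈ 10.830)
Z(p) = -1/233 (Z(p) = 1/(-233) = -1/233)
Z(f) + 9436 = -1/233 + 9436 = 2198587/233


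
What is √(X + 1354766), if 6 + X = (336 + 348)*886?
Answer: 28*√2501 ≈ 1400.3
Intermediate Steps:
X = 606018 (X = -6 + (336 + 348)*886 = -6 + 684*886 = -6 + 606024 = 606018)
√(X + 1354766) = √(606018 + 1354766) = √1960784 = 28*√2501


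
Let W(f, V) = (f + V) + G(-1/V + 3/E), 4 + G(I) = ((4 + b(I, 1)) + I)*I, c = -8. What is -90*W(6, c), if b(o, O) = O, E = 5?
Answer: 26631/160 ≈ 166.44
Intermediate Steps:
G(I) = -4 + I*(5 + I) (G(I) = -4 + ((4 + 1) + I)*I = -4 + (5 + I)*I = -4 + I*(5 + I))
W(f, V) = -1 + V + f + (3/5 - 1/V)**2 - 5/V (W(f, V) = (f + V) + (-4 + (-1/V + 3/5)**2 + 5*(-1/V + 3/5)) = (V + f) + (-4 + (-1/V + 3*(1/5))**2 + 5*(-1/V + 3*(1/5))) = (V + f) + (-4 + (-1/V + 3/5)**2 + 5*(-1/V + 3/5)) = (V + f) + (-4 + (3/5 - 1/V)**2 + 5*(3/5 - 1/V)) = (V + f) + (-4 + (3/5 - 1/V)**2 + (3 - 5/V)) = (V + f) + (-1 + (3/5 - 1/V)**2 - 5/V) = -1 + V + f + (3/5 - 1/V)**2 - 5/V)
-90*W(6, c) = -90*(-16/25 - 8 + 6 + (-8)**(-2) - 31/5/(-8)) = -90*(-16/25 - 8 + 6 + 1/64 - 31/5*(-1/8)) = -90*(-16/25 - 8 + 6 + 1/64 + 31/40) = -90*(-2959/1600) = 26631/160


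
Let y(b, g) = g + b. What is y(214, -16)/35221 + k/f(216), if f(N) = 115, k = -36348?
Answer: -1280190138/4050415 ≈ -316.06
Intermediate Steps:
y(b, g) = b + g
y(214, -16)/35221 + k/f(216) = (214 - 16)/35221 - 36348/115 = 198*(1/35221) - 36348*1/115 = 198/35221 - 36348/115 = -1280190138/4050415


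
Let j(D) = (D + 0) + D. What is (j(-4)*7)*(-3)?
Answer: 168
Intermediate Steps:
j(D) = 2*D (j(D) = D + D = 2*D)
(j(-4)*7)*(-3) = ((2*(-4))*7)*(-3) = -8*7*(-3) = -56*(-3) = 168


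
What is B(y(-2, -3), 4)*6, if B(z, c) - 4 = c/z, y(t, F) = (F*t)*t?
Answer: 22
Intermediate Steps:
y(t, F) = F*t**2
B(z, c) = 4 + c/z
B(y(-2, -3), 4)*6 = (4 + 4/((-3*(-2)**2)))*6 = (4 + 4/((-3*4)))*6 = (4 + 4/(-12))*6 = (4 + 4*(-1/12))*6 = (4 - 1/3)*6 = (11/3)*6 = 22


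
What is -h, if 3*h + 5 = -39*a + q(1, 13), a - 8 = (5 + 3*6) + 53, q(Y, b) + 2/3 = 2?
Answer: 9839/9 ≈ 1093.2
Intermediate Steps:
q(Y, b) = 4/3 (q(Y, b) = -2/3 + 2 = 4/3)
a = 84 (a = 8 + ((5 + 3*6) + 53) = 8 + ((5 + 18) + 53) = 8 + (23 + 53) = 8 + 76 = 84)
h = -9839/9 (h = -5/3 + (-39*84 + 4/3)/3 = -5/3 + (-3276 + 4/3)/3 = -5/3 + (1/3)*(-9824/3) = -5/3 - 9824/9 = -9839/9 ≈ -1093.2)
-h = -1*(-9839/9) = 9839/9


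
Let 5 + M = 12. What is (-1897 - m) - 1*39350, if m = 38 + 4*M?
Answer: -41313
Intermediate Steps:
M = 7 (M = -5 + 12 = 7)
m = 66 (m = 38 + 4*7 = 38 + 28 = 66)
(-1897 - m) - 1*39350 = (-1897 - 1*66) - 1*39350 = (-1897 - 66) - 39350 = -1963 - 39350 = -41313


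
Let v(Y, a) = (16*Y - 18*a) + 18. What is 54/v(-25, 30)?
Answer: -27/461 ≈ -0.058568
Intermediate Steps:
v(Y, a) = 18 - 18*a + 16*Y (v(Y, a) = (-18*a + 16*Y) + 18 = 18 - 18*a + 16*Y)
54/v(-25, 30) = 54/(18 - 18*30 + 16*(-25)) = 54/(18 - 540 - 400) = 54/(-922) = 54*(-1/922) = -27/461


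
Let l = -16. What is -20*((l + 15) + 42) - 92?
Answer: -912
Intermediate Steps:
-20*((l + 15) + 42) - 92 = -20*((-16 + 15) + 42) - 92 = -20*(-1 + 42) - 92 = -20*41 - 92 = -820 - 92 = -912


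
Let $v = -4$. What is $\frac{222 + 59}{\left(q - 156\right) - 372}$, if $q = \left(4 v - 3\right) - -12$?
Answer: $- \frac{281}{535} \approx -0.52523$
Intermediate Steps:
$q = -7$ ($q = \left(4 \left(-4\right) - 3\right) - -12 = \left(-16 - 3\right) + 12 = -19 + 12 = -7$)
$\frac{222 + 59}{\left(q - 156\right) - 372} = \frac{222 + 59}{\left(-7 - 156\right) - 372} = \frac{281}{\left(-7 - 156\right) - 372} = \frac{281}{-163 - 372} = \frac{281}{-535} = 281 \left(- \frac{1}{535}\right) = - \frac{281}{535}$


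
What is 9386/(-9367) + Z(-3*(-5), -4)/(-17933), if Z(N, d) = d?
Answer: -8856930/8840969 ≈ -1.0018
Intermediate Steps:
9386/(-9367) + Z(-3*(-5), -4)/(-17933) = 9386/(-9367) - 4/(-17933) = 9386*(-1/9367) - 4*(-1/17933) = -494/493 + 4/17933 = -8856930/8840969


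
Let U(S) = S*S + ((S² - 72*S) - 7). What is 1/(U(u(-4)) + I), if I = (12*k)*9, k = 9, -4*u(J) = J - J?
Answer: 1/965 ≈ 0.0010363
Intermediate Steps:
u(J) = 0 (u(J) = -(J - J)/4 = -¼*0 = 0)
I = 972 (I = (12*9)*9 = 108*9 = 972)
U(S) = -7 - 72*S + 2*S² (U(S) = S² + (-7 + S² - 72*S) = -7 - 72*S + 2*S²)
1/(U(u(-4)) + I) = 1/((-7 - 72*0 + 2*0²) + 972) = 1/((-7 + 0 + 2*0) + 972) = 1/((-7 + 0 + 0) + 972) = 1/(-7 + 972) = 1/965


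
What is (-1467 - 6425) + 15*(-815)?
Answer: -20117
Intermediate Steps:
(-1467 - 6425) + 15*(-815) = -7892 - 12225 = -20117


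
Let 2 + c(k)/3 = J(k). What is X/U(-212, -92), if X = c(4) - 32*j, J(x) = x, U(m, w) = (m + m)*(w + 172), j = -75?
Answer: -1203/16960 ≈ -0.070932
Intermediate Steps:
U(m, w) = 2*m*(172 + w) (U(m, w) = (2*m)*(172 + w) = 2*m*(172 + w))
c(k) = -6 + 3*k
X = 2406 (X = (-6 + 3*4) - 32*(-75) = (-6 + 12) + 2400 = 6 + 2400 = 2406)
X/U(-212, -92) = 2406/((2*(-212)*(172 - 92))) = 2406/((2*(-212)*80)) = 2406/(-33920) = 2406*(-1/33920) = -1203/16960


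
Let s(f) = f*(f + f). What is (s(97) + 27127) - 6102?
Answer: 39843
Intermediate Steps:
s(f) = 2*f² (s(f) = f*(2*f) = 2*f²)
(s(97) + 27127) - 6102 = (2*97² + 27127) - 6102 = (2*9409 + 27127) - 6102 = (18818 + 27127) - 6102 = 45945 - 6102 = 39843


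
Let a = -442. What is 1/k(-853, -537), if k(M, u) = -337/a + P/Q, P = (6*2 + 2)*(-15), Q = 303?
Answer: 44642/3097 ≈ 14.415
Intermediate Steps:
P = -210 (P = (12 + 2)*(-15) = 14*(-15) = -210)
k(M, u) = 3097/44642 (k(M, u) = -337/(-442) - 210/303 = -337*(-1/442) - 210*1/303 = 337/442 - 70/101 = 3097/44642)
1/k(-853, -537) = 1/(3097/44642) = 44642/3097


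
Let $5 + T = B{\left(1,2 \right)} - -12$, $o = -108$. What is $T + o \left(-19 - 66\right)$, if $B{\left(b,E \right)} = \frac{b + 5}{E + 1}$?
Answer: $9189$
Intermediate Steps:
$B{\left(b,E \right)} = \frac{5 + b}{1 + E}$
$T = 9$ ($T = -5 + \left(\frac{5 + 1}{1 + 2} - -12\right) = -5 + \left(\frac{1}{3} \cdot 6 + 12\right) = -5 + \left(2 + 12\right) = -5 + 14 = 9$)
$T + o \left(-19 - 66\right) = 9 - 108 \left(-19 - 66\right) = 9 - -9180 = 9 + 9180 = 9189$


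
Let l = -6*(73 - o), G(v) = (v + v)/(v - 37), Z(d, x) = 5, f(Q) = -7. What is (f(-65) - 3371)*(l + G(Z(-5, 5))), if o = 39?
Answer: 5521341/8 ≈ 6.9017e+5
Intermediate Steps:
G(v) = 2*v/(-37 + v) (G(v) = (2*v)/(-37 + v) = 2*v/(-37 + v))
l = -204 (l = -6*(73 - 1*39) = -6*(73 - 39) = -6*34 = -204)
(f(-65) - 3371)*(l + G(Z(-5, 5))) = (-7 - 3371)*(-204 + 2*5/(-37 + 5)) = -3378*(-204 + 2*5/(-32)) = -3378*(-204 + 2*5*(-1/32)) = -3378*(-204 - 5/16) = -3378*(-3269/16) = 5521341/8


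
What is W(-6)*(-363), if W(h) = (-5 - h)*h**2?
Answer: -13068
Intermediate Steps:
W(h) = h**2*(-5 - h)
W(-6)*(-363) = ((-6)**2*(-5 - 1*(-6)))*(-363) = (36*(-5 + 6))*(-363) = (36*1)*(-363) = 36*(-363) = -13068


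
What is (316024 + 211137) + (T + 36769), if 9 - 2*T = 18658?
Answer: 1109211/2 ≈ 5.5461e+5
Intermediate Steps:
T = -18649/2 (T = 9/2 - 1/2*18658 = 9/2 - 9329 = -18649/2 ≈ -9324.5)
(316024 + 211137) + (T + 36769) = (316024 + 211137) + (-18649/2 + 36769) = 527161 + 54889/2 = 1109211/2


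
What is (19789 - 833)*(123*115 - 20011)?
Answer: -111195896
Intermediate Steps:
(19789 - 833)*(123*115 - 20011) = 18956*(14145 - 20011) = 18956*(-5866) = -111195896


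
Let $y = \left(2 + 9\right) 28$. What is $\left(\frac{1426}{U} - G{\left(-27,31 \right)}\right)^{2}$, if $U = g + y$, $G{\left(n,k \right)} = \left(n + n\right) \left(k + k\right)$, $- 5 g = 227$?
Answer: $\frac{19386884526916}{1723969} \approx 1.1245 \cdot 10^{7}$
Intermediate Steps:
$g = - \frac{227}{5}$ ($g = \left(- \frac{1}{5}\right) 227 = - \frac{227}{5} \approx -45.4$)
$G{\left(n,k \right)} = 4 k n$ ($G{\left(n,k \right)} = 2 n 2 k = 4 k n$)
$y = 308$ ($y = 11 \cdot 28 = 308$)
$U = \frac{1313}{5}$ ($U = - \frac{227}{5} + 308 = \frac{1313}{5} \approx 262.6$)
$\left(\frac{1426}{U} - G{\left(-27,31 \right)}\right)^{2} = \left(\frac{1426}{\frac{1313}{5}} - 4 \cdot 31 \left(-27\right)\right)^{2} = \left(1426 \cdot \frac{5}{1313} - -3348\right)^{2} = \left(\frac{7130}{1313} + 3348\right)^{2} = \left(\frac{4403054}{1313}\right)^{2} = \frac{19386884526916}{1723969}$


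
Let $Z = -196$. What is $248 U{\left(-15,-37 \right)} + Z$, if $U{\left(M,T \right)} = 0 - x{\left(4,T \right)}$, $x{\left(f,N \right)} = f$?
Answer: $-1188$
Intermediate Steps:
$U{\left(M,T \right)} = -4$ ($U{\left(M,T \right)} = 0 - 4 = -4$)
$248 U{\left(-15,-37 \right)} + Z = 248 \left(-4\right) - 196 = -992 - 196 = -1188$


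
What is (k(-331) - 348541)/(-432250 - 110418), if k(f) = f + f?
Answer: 349203/542668 ≈ 0.64349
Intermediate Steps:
k(f) = 2*f
(k(-331) - 348541)/(-432250 - 110418) = (2*(-331) - 348541)/(-432250 - 110418) = (-662 - 348541)/(-542668) = -349203*(-1/542668) = 349203/542668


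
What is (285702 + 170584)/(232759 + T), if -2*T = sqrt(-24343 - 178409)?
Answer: 106204673074/54176802769 + 21901728*I*sqrt(22)/54176802769 ≈ 1.9603 + 0.0018962*I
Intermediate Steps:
T = -48*I*sqrt(22) (T = -sqrt(-24343 - 178409)/2 = -48*I*sqrt(22) ≈ -225.14*I)
(285702 + 170584)/(232759 + T) = (285702 + 170584)/(232759 - 48*I*sqrt(22)) = 456286/(232759 - 48*I*sqrt(22))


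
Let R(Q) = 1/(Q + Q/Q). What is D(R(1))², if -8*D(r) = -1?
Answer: 1/64 ≈ 0.015625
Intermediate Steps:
R(Q) = 1/(1 + Q) (R(Q) = 1/(Q + 1) = 1/(1 + Q))
D(r) = ⅛ (D(r) = -⅛*(-1) = ⅛)
D(R(1))² = (⅛)² = 1/64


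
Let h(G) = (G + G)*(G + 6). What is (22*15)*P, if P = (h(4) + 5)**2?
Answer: 2384250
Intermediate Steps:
h(G) = 2*G*(6 + G) (h(G) = (2*G)*(6 + G) = 2*G*(6 + G))
P = 7225 (P = (2*4*(6 + 4) + 5)**2 = (2*4*10 + 5)**2 = (80 + 5)**2 = 85**2 = 7225)
(22*15)*P = (22*15)*7225 = 330*7225 = 2384250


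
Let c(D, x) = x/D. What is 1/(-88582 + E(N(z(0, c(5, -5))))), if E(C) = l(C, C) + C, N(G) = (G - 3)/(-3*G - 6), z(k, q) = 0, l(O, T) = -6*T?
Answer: -2/177169 ≈ -1.1289e-5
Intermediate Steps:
N(G) = (-3 + G)/(-6 - 3*G)
E(C) = -5*C (E(C) = -6*C + C = -5*C)
1/(-88582 + E(N(z(0, c(5, -5))))) = 1/(-88582 - 5*(3 - 1*0)/(3*(2 + 0))) = 1/(-88582 - 5*(3 + 0)/(3*2)) = 1/(-88582 - 5*3/(3*2)) = 1/(-88582 - 5*1/2) = 1/(-88582 - 5/2) = 1/(-177169/2) = -2/177169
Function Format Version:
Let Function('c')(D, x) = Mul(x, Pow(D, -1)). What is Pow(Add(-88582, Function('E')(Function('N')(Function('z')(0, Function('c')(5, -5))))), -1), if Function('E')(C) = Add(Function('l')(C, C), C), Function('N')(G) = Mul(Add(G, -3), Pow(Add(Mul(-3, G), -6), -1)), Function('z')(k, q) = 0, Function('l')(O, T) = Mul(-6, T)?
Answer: Rational(-2, 177169) ≈ -1.1289e-5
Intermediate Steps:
Function('N')(G) = Mul(Pow(Add(-6, Mul(-3, G)), -1), Add(-3, G)) (Function('N')(G) = Mul(Add(-3, G), Pow(Add(-6, Mul(-3, G)), -1)) = Mul(Pow(Add(-6, Mul(-3, G)), -1), Add(-3, G)))
Function('E')(C) = Mul(-5, C) (Function('E')(C) = Add(Mul(-6, C), C) = Mul(-5, C))
Pow(Add(-88582, Function('E')(Function('N')(Function('z')(0, Function('c')(5, -5))))), -1) = Pow(Add(-88582, Mul(-5, Mul(Rational(1, 3), Pow(Add(2, 0), -1), Add(3, Mul(-1, 0))))), -1) = Pow(Add(-88582, Mul(-5, Mul(Rational(1, 3), Pow(2, -1), Add(3, 0)))), -1) = Pow(Add(-88582, Mul(-5, Mul(Rational(1, 3), Rational(1, 2), 3))), -1) = Pow(Add(-88582, Mul(-5, Rational(1, 2))), -1) = Pow(Add(-88582, Rational(-5, 2)), -1) = Pow(Rational(-177169, 2), -1) = Rational(-2, 177169)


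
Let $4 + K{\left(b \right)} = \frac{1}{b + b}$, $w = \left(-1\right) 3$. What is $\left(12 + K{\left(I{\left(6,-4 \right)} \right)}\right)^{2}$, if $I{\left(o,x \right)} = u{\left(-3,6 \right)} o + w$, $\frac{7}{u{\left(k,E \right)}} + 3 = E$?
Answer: $\frac{31329}{484} \approx 64.729$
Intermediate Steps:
$w = -3$
$u{\left(k,E \right)} = \frac{7}{-3 + E}$
$I{\left(o,x \right)} = -3 + \frac{7 o}{3}$ ($I{\left(o,x \right)} = \frac{7}{-3 + 6} o - 3 = \frac{7}{3} o - 3 = 7 \cdot \frac{1}{3} o - 3 = \frac{7 o}{3} - 3 = -3 + \frac{7 o}{3}$)
$K{\left(b \right)} = -4 + \frac{1}{2 b}$ ($K{\left(b \right)} = -4 + \frac{1}{b + b} = -4 + \frac{1}{2 b}$)
$\left(12 + K{\left(I{\left(6,-4 \right)} \right)}\right)^{2} = \left(12 - \left(4 - \frac{1}{2 \left(-3 + \frac{7}{3} \cdot 6\right)}\right)\right)^{2} = \left(12 - \left(4 - \frac{1}{2 \left(-3 + 14\right)}\right)\right)^{2} = \left(12 - \left(4 - \frac{1}{2 \cdot 11}\right)\right)^{2} = \left(12 + \left(-4 + \frac{1}{2} \cdot \frac{1}{11}\right)\right)^{2} = \left(12 + \left(-4 + \frac{1}{22}\right)\right)^{2} = \left(12 - \frac{87}{22}\right)^{2} = \left(\frac{177}{22}\right)^{2} = \frac{31329}{484}$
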